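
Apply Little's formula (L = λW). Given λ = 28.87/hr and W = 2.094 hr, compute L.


L = λW = 28.87·2.094 = 60.4538

Final: 60.4538


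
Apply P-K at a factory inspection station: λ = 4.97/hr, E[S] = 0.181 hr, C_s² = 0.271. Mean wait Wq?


ρ = λ·E[S] = 4.97·0.181 = 0.8996
E[S²] = E[S]²(1+C_s²) = 0.181²·(1+0.271) = 0.041639
Wq = λ·E[S²]/(2(1−ρ)) = 4.97·0.041639/(2·0.1004) = 1.03030 hr

Final: 1.03030 hr


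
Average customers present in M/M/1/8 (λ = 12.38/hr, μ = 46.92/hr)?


ρ = 12.38/46.92 = 0.2639
L = ρ[1 − (K+1)ρ^K + Kρ^(K+1)] / [(1−ρ)(1−ρ^(K+1))]
Numerator: 0.2639·(1 − 9·0.00002349 + 8·0.000006198) = 0.263811
Denominator: (0.7361)·(0.999994) = 0.736142
L = 0.263811/0.736142 = 0.3584

Final: 0.3584


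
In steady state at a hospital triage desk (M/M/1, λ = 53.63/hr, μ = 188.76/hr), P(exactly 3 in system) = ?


ρ = 53.63/188.76 = 0.2841
P_n = (1−ρ)·ρ^n = (1 − 0.2841)·0.2841^3 = 0.7159·0.022935 = 0.016419

Final: 0.016419


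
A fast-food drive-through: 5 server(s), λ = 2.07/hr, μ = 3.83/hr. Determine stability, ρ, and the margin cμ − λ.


Total capacity cμ = 5·3.83 = 19.15/hr
ρ = λ/(cμ) = 2.07/19.15 = 0.1081
Stable ⇔ ρ < 1: YES
Spare capacity = cμ − λ = 19.15 − 2.07 = 17.08/hr

Final: ρ = 0.1081; stable; margin = 17.08/hr


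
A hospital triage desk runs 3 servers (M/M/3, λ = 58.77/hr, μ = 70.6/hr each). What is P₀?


a = λ/μ = 58.77/70.6 = 0.8324; ρ = a/c = 0.2775
Σ_{k=0}^{2} a^k/k! (terms k=0..2) = 1.00000 + 0.83244 + 0.34648 = 2.17891
Tail: a^3/(3!(1−ρ)) = 0.57684/(6·0.7225) = 0.13306
P₀ = 1/(2.17891 + 0.13306) = 1/2.31197 = 0.432531

Final: 0.432531


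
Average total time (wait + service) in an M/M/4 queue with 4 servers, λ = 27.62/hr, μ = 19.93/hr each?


a = 1.3859; ρ = 0.3465; P₀ = 0.248452
Lq = P₀·a^c·ρ/(c!(1−ρ)²) = 0.03098
Wq = Lq/λ = 0.03098/27.62 = 0.001121 hr
W = Wq + 1/μ = 0.001121 + 0.05018 = 0.05130 hr

Final: 0.05130 hr


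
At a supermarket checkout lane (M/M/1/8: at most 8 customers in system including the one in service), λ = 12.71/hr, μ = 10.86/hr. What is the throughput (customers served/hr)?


ρ = 1.1703; P_K = (1−ρ)ρ^8/(1−ρ^9) = 0.192215
λ_eff = λ(1 − P_K) = 12.71·(1 − 0.192215) = 12.71·0.807785 = 10.2670 /hr

Final: 10.2670 /hr


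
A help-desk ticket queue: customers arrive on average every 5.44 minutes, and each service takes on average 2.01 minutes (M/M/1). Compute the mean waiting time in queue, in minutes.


λ = 60/5.44 = 11.0294 /hr
μ = 60/2.01 = 29.8507 /hr
ρ = λ/μ = 11.0294/29.8507 = 0.3695
Wq = ρ/(μ−λ) = 0.3695/(29.8507−11.0294) = 0.01963 hr
In minutes: 0.01963·60 = 1.178 min

Final: 1.178 min


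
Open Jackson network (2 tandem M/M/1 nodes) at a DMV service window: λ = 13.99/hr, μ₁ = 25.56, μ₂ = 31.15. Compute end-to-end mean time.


Each node sees arrival rate λ = 13.99/hr (tandem ⇒ throughput preserved).
W₁ = 1/(μ₁−λ) = 1/(25.56−13.99) = 0.08643 hr
W₂ = 1/(μ₂−λ) = 1/(31.15−13.99) = 0.05828 hr
W_total = W₁ + W₂ = 0.08643 + 0.05828 = 0.14471 hr

Final: 0.14471 hr


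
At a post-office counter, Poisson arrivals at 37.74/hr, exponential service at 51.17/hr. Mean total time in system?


W = 1/(μ−λ) = 1/(51.17 − 37.74) = 1/13.43 = 0.07446 hr

Final: 0.07446 hr


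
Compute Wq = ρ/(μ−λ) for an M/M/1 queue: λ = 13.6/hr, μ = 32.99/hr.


ρ = 13.6/32.99 = 0.4122
Wq = ρ/(μ−λ) = 0.4122/(32.99 − 13.6) = 0.4122/19.39 = 0.02126 hr

Final: 0.02126 hr


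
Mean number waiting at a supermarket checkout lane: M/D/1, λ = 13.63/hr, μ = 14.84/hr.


ρ = 13.63/14.84 = 0.9185
M/D/1: Lq = ρ²/(2(1−ρ)) = 0.8436/(2·0.08154) = 5.17300

Final: 5.17300


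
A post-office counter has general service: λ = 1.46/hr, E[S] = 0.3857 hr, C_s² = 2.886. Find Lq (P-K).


ρ = λ·E[S] = 1.46·0.3857 = 0.5631
Lq = ρ²(1+C_s²)/(2(1−ρ)) = 0.3171·(1+2.886)/(2·0.4369)
= 0.3171·3.8860/0.8738 = 1.41032

Final: 1.41032


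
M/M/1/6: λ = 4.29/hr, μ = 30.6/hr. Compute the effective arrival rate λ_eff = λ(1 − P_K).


ρ = 0.1402; P_K = (1−ρ)ρ^6/(1−ρ^7) = 0.000006529
λ_eff = λ(1 − P_K) = 4.29·(1 − 0.000006529) = 4.29·0.999993 = 4.2900 /hr

Final: 4.2900 /hr


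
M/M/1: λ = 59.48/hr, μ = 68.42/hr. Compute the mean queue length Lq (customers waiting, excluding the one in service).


ρ = 59.48/68.42 = 0.8693
Lq = ρ²/(1−ρ) = 0.7557/0.1307 = 5.7839

Final: 5.7839


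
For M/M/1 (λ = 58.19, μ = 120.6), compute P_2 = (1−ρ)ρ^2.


ρ = 58.19/120.6 = 0.4825
P_n = (1−ρ)·ρ^n = (1 − 0.4825)·0.4825^2 = 0.5175·0.232810 = 0.120478

Final: 0.120478


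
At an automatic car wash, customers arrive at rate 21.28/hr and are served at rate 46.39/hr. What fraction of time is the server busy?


ρ = λ/μ = 21.28/46.39 = 0.4587

Final: 0.4587


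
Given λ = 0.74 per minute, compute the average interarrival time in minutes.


Mean interarrival time = 1/λ = 1/0.74 minute = 1.35135 minute
In minutes: 1.35135 × 1 = 1.3514 min

Final: 1.3514 min


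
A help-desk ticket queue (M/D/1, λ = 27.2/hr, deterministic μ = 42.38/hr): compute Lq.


ρ = 27.2/42.38 = 0.6418
M/D/1: Lq = ρ²/(2(1−ρ)) = 0.4119/(2·0.3582) = 0.57501

Final: 0.57501


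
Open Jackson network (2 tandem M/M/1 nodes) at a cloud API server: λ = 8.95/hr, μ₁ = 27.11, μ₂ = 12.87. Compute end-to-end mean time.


Each node sees arrival rate λ = 8.95/hr (tandem ⇒ throughput preserved).
W₁ = 1/(μ₁−λ) = 1/(27.11−8.95) = 0.05507 hr
W₂ = 1/(μ₂−λ) = 1/(12.87−8.95) = 0.25510 hr
W_total = W₁ + W₂ = 0.05507 + 0.25510 = 0.31017 hr

Final: 0.31017 hr


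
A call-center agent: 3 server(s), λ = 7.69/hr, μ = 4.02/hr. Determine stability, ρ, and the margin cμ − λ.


Total capacity cμ = 3·4.02 = 12.06/hr
ρ = λ/(cμ) = 7.69/12.06 = 0.6376
Stable ⇔ ρ < 1: YES
Spare capacity = cμ − λ = 12.06 − 7.69 = 4.37/hr

Final: ρ = 0.6376; stable; margin = 4.37/hr


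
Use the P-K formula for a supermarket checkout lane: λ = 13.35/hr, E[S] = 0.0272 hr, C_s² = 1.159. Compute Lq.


ρ = λ·E[S] = 13.35·0.0272 = 0.3631
Lq = ρ²(1+C_s²)/(2(1−ρ)) = 0.1319·(1+1.159)/(2·0.6369)
= 0.1319·2.1590/1.2738 = 0.22349

Final: 0.22349


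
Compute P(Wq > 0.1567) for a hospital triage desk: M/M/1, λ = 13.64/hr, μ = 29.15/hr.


ρ = 13.64/29.15 = 0.4679
P(Wq > t) = ρ·e^{−(μ−λ)t} = 0.4679·e^{−2.4304}
= 0.4679·0.088000 = 0.041177

Final: 0.041177


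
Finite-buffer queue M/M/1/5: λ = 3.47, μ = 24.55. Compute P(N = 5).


ρ = λ/μ = 3.47/24.55 = 0.1413
P_K = (1−ρ)ρ^K/(1−ρ^(K+1)) = (0.8587·0.00005641)/(1 − 0.000007974)
= 0.00004844/0.999992 = 0.00004844

Final: 0.00004844


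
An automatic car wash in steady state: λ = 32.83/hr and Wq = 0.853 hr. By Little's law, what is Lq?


Lq = λWq = 32.83·0.853 = 28.0040

Final: 28.0040


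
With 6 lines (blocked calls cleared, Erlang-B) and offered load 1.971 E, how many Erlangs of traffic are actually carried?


B(6,1.971) = 0.011392 (Erlang-B)
Carried load = a(1 − B) = 1.971·(1 − 0.011392) = 1.971·0.988608 = 1.9485 E

Final: 1.9485 Erlangs


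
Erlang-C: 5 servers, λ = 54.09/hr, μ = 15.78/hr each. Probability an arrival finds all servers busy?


a = λ/μ = 3.4278; ρ = a/5 = 0.6856
P₀ = 0.028322 (from M/M/c formula)
C(c,a) = [a^c/(c!(1−ρ))]·P₀ = [473.20564/(120·0.3144)]·0.028322
= 12.54062·0.028322 = 0.355181

Final: 0.355181


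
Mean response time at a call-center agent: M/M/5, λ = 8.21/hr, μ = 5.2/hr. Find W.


a = 1.5788; ρ = 0.3158; P₀ = 0.205780
Lq = P₀·a^c·ρ/(c!(1−ρ)²) = 0.01135
Wq = Lq/λ = 0.01135/8.21 = 0.001382 hr
W = Wq + 1/μ = 0.001382 + 0.19231 = 0.19369 hr

Final: 0.19369 hr


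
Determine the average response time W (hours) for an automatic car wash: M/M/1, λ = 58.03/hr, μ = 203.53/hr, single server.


W = 1/(μ−λ) = 1/(203.53 − 58.03) = 1/145.50 = 0.006873 hr

Final: 0.006873 hr


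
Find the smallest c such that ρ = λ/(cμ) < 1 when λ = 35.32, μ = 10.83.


Stability requires cμ > λ ⇔ c > λ/μ.
λ/μ = 35.32/10.83 = 3.2613
Minimum integer c = ⌊3.2613⌋ + 1 = 4
Check: 4·10.83 = 43.32 > 35.32, while 3·10.83 = 32.49 ≤ 35.32

Final: 4 servers


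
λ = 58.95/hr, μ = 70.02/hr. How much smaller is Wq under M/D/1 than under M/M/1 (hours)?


ρ = 58.95/70.02 = 0.8419
Wq(M/M/1) = ρ/(μ−λ) = 0.8419/11.07 = 0.07605 hr
Wq(M/D/1) = ρ/(2(μ−λ)) = 0.03803 hr
Savings = 0.07605 − 0.03803 = 0.03803 hr

Final: 0.03803 hr


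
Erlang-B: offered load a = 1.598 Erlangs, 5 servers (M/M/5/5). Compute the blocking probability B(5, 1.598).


B(c,a) = (a^c/c!) / Σ_{k=0}^{c} a^k/k!
a^5/5! = 0.086837
Σ terms (k=0..5): 1.00000 + 1.59800 + 1.27680 + 0.68011 + 0.27170 + 0.08684 = 4.913452
B = 0.086837/4.913452 = 0.017673

Final: 0.017673


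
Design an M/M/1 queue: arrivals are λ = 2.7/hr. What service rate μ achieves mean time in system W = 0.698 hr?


W = 1/(μ−λ) ⇒ μ − λ = 1/W = 1/0.698 = 1.4327
μ = λ + 1/W = 2.7 + 1.4327 = 4.1327 per hr

Final: 4.1327 /hr


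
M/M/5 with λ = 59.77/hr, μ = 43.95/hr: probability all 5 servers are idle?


a = λ/μ = 59.77/43.95 = 1.3600; ρ = a/c = 0.2720
Σ_{k=0}^{4} a^k/k! (terms k=0..4) = 1.00000 + 1.35995 + 0.92474 + 0.41920 + 0.14252 = 3.84642
Tail: a^5/(5!(1−ρ)) = 4.65181/(120·0.7280) = 0.05325
P₀ = 1/(3.84642 + 0.05325) = 1/3.89966 = 0.256432

Final: 0.256432


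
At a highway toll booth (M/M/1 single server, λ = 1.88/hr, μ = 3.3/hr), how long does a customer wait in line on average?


ρ = 1.88/3.3 = 0.5697
Wq = ρ/(μ−λ) = 0.5697/(3.3 − 1.88) = 0.5697/1.42 = 0.4012 hr

Final: 0.4012 hr


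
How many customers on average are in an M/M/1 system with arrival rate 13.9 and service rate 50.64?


ρ = λ/μ = 13.9/50.64 = 0.2745
L = ρ/(1−ρ) = 0.2745/(1 − 0.2745) = 0.2745/0.7255 = 0.3783

Final: 0.3783


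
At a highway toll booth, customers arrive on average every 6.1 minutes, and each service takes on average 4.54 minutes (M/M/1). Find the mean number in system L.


λ = 60/6.1 = 9.8361 /hr
μ = 60/4.54 = 13.2159 /hr
ρ = λ/μ = 9.8361/13.2159 = 0.7443
L = ρ/(1−ρ) = 0.7443/0.2557 = 2.9103

Final: 2.9103


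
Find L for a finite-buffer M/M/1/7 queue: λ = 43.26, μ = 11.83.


ρ = 43.26/11.83 = 3.6568
L = ρ[1 − (K+1)ρ^K + Kρ^(K+1)] / [(1−ρ)(1−ρ^(K+1))]
Numerator: 3.6568·(1 − 8·8744.045188 + 7·31975.265836) = 562692.654413
Denominator: (-2.6568)·(-31974.265836) = 84949.380830
L = 562692.654413/84949.380830 = 6.6239

Final: 6.6239


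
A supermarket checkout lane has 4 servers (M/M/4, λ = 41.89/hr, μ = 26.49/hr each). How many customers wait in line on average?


a = λ/μ = 1.5814; ρ = a/4 = 0.3953
P₀ = 0.203183
Lq = P₀·a^c·ρ / (c!·(1−ρ)²) = 0.203183·6.25336·0.3953/(24·0.36562)
= 0.05724

Final: 0.05724


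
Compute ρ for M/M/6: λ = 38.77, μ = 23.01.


ρ = λ/(cμ) = 38.77/(6·23.01) = 38.77/138.06 = 0.2808

Final: 0.2808


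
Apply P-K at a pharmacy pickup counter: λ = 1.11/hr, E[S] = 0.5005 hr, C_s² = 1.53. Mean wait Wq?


ρ = λ·E[S] = 1.11·0.5005 = 0.5556
E[S²] = E[S]²(1+C_s²) = 0.5005²·(1+1.53) = 0.633766
Wq = λ·E[S²]/(2(1−ρ)) = 1.11·0.633766/(2·0.4444) = 0.79141 hr

Final: 0.79141 hr


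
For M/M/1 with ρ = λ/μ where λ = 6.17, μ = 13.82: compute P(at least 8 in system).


ρ = 6.17/13.82 = 0.4465
P(N ≥ n) = ρ^n = 0.4465^8 = 0.001578

Final: 0.001578


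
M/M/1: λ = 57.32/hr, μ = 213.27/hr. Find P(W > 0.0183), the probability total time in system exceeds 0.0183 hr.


W ~ Exponential(μ−λ) for M/M/1.
μ − λ = 213.27 − 57.32 = 155.9500
P(W > t) = e^{−(μ−λ)t} = e^{−2.8539} = 0.057620

Final: 0.057620


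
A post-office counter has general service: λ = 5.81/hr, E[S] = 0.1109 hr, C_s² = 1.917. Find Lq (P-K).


ρ = λ·E[S] = 5.81·0.1109 = 0.6443
Lq = ρ²(1+C_s²)/(2(1−ρ)) = 0.4152·(1+1.917)/(2·0.3557)
= 0.4152·2.9170/0.7113 = 1.70245

Final: 1.70245


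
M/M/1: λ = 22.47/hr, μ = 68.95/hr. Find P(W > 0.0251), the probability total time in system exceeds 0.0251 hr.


W ~ Exponential(μ−λ) for M/M/1.
μ − λ = 68.95 − 22.47 = 46.4800
P(W > t) = e^{−(μ−λ)t} = e^{−1.1666} = 0.311409

Final: 0.311409


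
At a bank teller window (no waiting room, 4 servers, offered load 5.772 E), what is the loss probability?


B(c,a) = (a^c/c!) / Σ_{k=0}^{c} a^k/k!
a^4/4! = 46.248116
Σ terms (k=0..4): 1.00000 + 5.77200 + 16.65799 + 32.04998 + 46.24812 = 101.728085
B = 46.248116/101.728085 = 0.454625

Final: 0.454625


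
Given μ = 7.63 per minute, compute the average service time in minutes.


Mean service time = 1/μ = 1/7.63 minute = 0.13106 minute
In minutes: 0.13106 × 1 = 0.1311 min

Final: 0.1311 min


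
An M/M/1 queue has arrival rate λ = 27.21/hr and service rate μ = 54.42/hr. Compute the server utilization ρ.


ρ = λ/μ = 27.21/54.42 = 0.5000

Final: 0.5000


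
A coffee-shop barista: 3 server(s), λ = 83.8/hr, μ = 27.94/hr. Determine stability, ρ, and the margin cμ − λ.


Total capacity cμ = 3·27.94 = 83.82/hr
ρ = λ/(cμ) = 83.8/83.82 = 0.9998
Stable ⇔ ρ < 1: YES
Spare capacity = cμ − λ = 83.82 − 83.8 = 0.02/hr

Final: ρ = 0.9998; stable; margin = 0.02/hr


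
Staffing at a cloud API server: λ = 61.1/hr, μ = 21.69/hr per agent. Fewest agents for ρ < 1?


Stability requires cμ > λ ⇔ c > λ/μ.
λ/μ = 61.1/21.69 = 2.8170
Minimum integer c = ⌊2.8170⌋ + 1 = 3
Check: 3·21.69 = 65.07 > 61.1, while 2·21.69 = 43.38 ≤ 61.1

Final: 3 servers


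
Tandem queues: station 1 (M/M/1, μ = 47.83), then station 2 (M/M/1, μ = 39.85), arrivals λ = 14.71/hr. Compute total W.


Each node sees arrival rate λ = 14.71/hr (tandem ⇒ throughput preserved).
W₁ = 1/(μ₁−λ) = 1/(47.83−14.71) = 0.03019 hr
W₂ = 1/(μ₂−λ) = 1/(39.85−14.71) = 0.03978 hr
W_total = W₁ + W₂ = 0.03019 + 0.03978 = 0.06997 hr

Final: 0.06997 hr


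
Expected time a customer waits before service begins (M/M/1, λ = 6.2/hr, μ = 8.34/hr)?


ρ = 6.2/8.34 = 0.7434
Wq = ρ/(μ−λ) = 0.7434/(8.34 − 6.2) = 0.7434/2.14 = 0.3474 hr

Final: 0.3474 hr


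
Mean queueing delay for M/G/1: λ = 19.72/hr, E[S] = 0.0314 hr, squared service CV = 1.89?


ρ = λ·E[S] = 19.72·0.0314 = 0.6192
E[S²] = E[S]²(1+C_s²) = 0.0314²·(1+1.89) = 0.002849
Wq = λ·E[S²]/(2(1−ρ)) = 19.72·0.002849/(2·0.3808) = 0.07378 hr

Final: 0.07378 hr


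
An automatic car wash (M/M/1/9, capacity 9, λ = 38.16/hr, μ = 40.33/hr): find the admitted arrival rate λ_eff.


ρ = 0.9462; P_K = (1−ρ)ρ^9/(1−ρ^10) = 0.076992
λ_eff = λ(1 − P_K) = 38.16·(1 − 0.076992) = 38.16·0.923008 = 35.2220 /hr

Final: 35.2220 /hr


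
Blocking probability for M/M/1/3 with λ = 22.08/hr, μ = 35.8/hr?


ρ = λ/μ = 22.08/35.8 = 0.6168
P_K = (1−ρ)ρ^K/(1−ρ^(K+1)) = (0.3832·0.234611)/(1 − 0.144699)
= 0.089912/0.855301 = 0.105124

Final: 0.105124


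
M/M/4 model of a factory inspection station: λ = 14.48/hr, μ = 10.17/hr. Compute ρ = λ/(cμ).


ρ = λ/(cμ) = 14.48/(4·10.17) = 14.48/40.68 = 0.3559

Final: 0.3559


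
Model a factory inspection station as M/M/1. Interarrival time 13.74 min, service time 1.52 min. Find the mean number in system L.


λ = 60/13.74 = 4.3668 /hr
μ = 60/1.52 = 39.4737 /hr
ρ = λ/μ = 4.3668/39.4737 = 0.1106
L = ρ/(1−ρ) = 0.1106/0.8894 = 0.1244

Final: 0.1244


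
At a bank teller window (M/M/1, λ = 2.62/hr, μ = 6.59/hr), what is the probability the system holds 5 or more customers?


ρ = 2.62/6.59 = 0.3976
P(N ≥ n) = ρ^n = 0.3976^5 = 0.009933

Final: 0.009933


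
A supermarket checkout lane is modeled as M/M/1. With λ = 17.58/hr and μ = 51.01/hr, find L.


ρ = λ/μ = 17.58/51.01 = 0.3446
L = ρ/(1−ρ) = 0.3446/(1 − 0.3446) = 0.3446/0.6554 = 0.5259

Final: 0.5259


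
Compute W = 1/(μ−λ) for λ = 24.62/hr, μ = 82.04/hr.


W = 1/(μ−λ) = 1/(82.04 − 24.62) = 1/57.42 = 0.01742 hr

Final: 0.01742 hr


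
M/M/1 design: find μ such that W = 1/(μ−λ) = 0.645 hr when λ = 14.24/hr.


W = 1/(μ−λ) ⇒ μ − λ = 1/W = 1/0.645 = 1.5504
μ = λ + 1/W = 14.24 + 1.5504 = 15.7904 per hr

Final: 15.7904 /hr


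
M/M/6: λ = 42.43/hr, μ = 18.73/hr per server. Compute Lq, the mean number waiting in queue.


a = λ/μ = 2.2653; ρ = a/6 = 0.3776
P₀ = 0.103468
Lq = P₀·a^c·ρ / (c!·(1−ρ)²) = 0.103468·135.14859·0.3776/(720·0.38743)
= 0.01893

Final: 0.01893


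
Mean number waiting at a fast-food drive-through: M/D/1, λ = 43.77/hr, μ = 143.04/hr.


ρ = 43.77/143.04 = 0.3060
M/D/1: Lq = ρ²/(2(1−ρ)) = 0.09363/(2·0.6940) = 0.06746

Final: 0.06746


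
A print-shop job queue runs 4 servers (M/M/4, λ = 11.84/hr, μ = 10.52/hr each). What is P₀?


a = λ/μ = 11.84/10.52 = 1.1255; ρ = a/c = 0.2814
Σ_{k=0}^{3} a^k/k! (terms k=0..3) = 1.00000 + 1.12548 + 0.63335 + 0.23761 = 2.99643
Tail: a^4/(4!(1−ρ)) = 1.60452/(24·0.7186) = 0.09303
P₀ = 1/(2.99643 + 0.09303) = 1/3.08946 = 0.323681

Final: 0.323681


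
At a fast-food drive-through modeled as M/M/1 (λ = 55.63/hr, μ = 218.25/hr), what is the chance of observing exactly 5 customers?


ρ = 55.63/218.25 = 0.2549
P_n = (1−ρ)·ρ^n = (1 − 0.2549)·0.2549^5 = 0.7451·0.001076 = 0.0008017

Final: 0.0008017


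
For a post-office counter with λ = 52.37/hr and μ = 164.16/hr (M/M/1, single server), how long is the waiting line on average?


ρ = 52.37/164.16 = 0.3190
Lq = ρ²/(1−ρ) = 0.1018/0.6810 = 0.1494

Final: 0.1494


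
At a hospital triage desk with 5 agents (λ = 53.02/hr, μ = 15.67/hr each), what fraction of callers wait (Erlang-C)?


a = λ/μ = 3.3835; ρ = a/5 = 0.6767
P₀ = 0.029891 (from M/M/c formula)
C(c,a) = [a^c/(c!(1−ρ))]·P₀ = [443.45916/(120·0.3233)]·0.029891
= 11.43079·0.029891 = 0.341672

Final: 0.341672


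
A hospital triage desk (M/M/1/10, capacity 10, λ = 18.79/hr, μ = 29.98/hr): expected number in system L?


ρ = 18.79/29.98 = 0.6268
L = ρ[1 − (K+1)ρ^K + Kρ^(K+1)] / [(1−ρ)(1−ρ^(K+1))]
Numerator: 0.6268·(1 − 11·0.009353 + 10·0.005862) = 0.599009
Denominator: (0.3732)·(0.994138) = 0.371061
L = 0.599009/0.371061 = 1.6143

Final: 1.6143


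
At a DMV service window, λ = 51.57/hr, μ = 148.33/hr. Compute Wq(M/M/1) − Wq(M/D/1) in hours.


ρ = 51.57/148.33 = 0.3477
Wq(M/M/1) = ρ/(μ−λ) = 0.3477/96.76 = 0.003593 hr
Wq(M/D/1) = ρ/(2(μ−λ)) = 0.001797 hr
Savings = 0.003593 − 0.001797 = 0.001797 hr

Final: 0.001797 hr


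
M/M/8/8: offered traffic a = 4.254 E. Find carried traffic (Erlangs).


B(8,4.254) = 0.038955 (Erlang-B)
Carried load = a(1 − B) = 4.254·(1 − 0.038955) = 4.254·0.961045 = 4.0883 E

Final: 4.0883 Erlangs


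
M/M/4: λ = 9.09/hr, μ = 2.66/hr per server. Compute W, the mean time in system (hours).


a = 3.4173; ρ = 0.8543; P₀ = 0.017885
Lq = P₀·a^c·ρ/(c!(1−ρ)²) = 4.09116
Wq = Lq/λ = 4.09116/9.09 = 0.45007 hr
W = Wq + 1/μ = 0.45007 + 0.37594 = 0.82601 hr

Final: 0.82601 hr


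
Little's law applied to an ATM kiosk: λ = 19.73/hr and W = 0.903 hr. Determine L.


L = λW = 19.73·0.903 = 17.8162

Final: 17.8162


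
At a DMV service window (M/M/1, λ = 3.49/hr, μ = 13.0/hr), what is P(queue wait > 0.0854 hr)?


ρ = 3.49/13.0 = 0.2685
P(Wq > t) = ρ·e^{−(μ−λ)t} = 0.2685·e^{−0.8122}
= 0.2685·0.443901 = 0.119170

Final: 0.119170


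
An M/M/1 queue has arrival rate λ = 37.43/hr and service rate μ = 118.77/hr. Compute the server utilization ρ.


ρ = λ/μ = 37.43/118.77 = 0.3151

Final: 0.3151


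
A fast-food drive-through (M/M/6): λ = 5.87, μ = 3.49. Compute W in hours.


a = 1.6819; ρ = 0.2803; P₀ = 0.185916
Lq = P₀·a^c·ρ/(c!(1−ρ)²) = 0.003164
Wq = Lq/λ = 0.003164/5.87 = 0.0005390 hr
W = Wq + 1/μ = 0.0005390 + 0.28653 = 0.28707 hr

Final: 0.28707 hr


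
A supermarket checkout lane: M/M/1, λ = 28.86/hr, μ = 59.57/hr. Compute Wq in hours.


ρ = 28.86/59.57 = 0.4845
Wq = ρ/(μ−λ) = 0.4845/(59.57 − 28.86) = 0.4845/30.71 = 0.01578 hr

Final: 0.01578 hr


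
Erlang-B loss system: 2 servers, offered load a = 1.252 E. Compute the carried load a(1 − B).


B(2,1.252) = 0.258174 (Erlang-B)
Carried load = a(1 − B) = 1.252·(1 − 0.258174) = 1.252·0.741826 = 0.9288 E

Final: 0.9288 Erlangs


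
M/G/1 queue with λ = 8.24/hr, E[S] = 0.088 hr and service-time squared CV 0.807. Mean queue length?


ρ = λ·E[S] = 8.24·0.088 = 0.7251
Lq = ρ²(1+C_s²)/(2(1−ρ)) = 0.5258·(1+0.807)/(2·0.2749)
= 0.5258·1.8070/0.5498 = 1.72824

Final: 1.72824


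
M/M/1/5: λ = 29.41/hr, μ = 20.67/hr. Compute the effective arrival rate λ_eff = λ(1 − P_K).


ρ = 1.4228; P_K = (1−ρ)ρ^5/(1−ρ^6) = 0.337903
λ_eff = λ(1 − P_K) = 29.41·(1 − 0.337903) = 29.41·0.662097 = 19.4723 /hr

Final: 19.4723 /hr


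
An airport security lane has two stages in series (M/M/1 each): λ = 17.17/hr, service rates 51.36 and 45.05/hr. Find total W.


Each node sees arrival rate λ = 17.17/hr (tandem ⇒ throughput preserved).
W₁ = 1/(μ₁−λ) = 1/(51.36−17.17) = 0.02925 hr
W₂ = 1/(μ₂−λ) = 1/(45.05−17.17) = 0.03587 hr
W_total = W₁ + W₂ = 0.02925 + 0.03587 = 0.06512 hr

Final: 0.06512 hr


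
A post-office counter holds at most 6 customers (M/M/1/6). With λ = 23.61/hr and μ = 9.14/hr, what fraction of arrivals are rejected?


ρ = λ/μ = 23.61/9.14 = 2.5832
P_K = (1−ρ)ρ^K/(1−ρ^(K+1)) = (-1.5832·297.097329)/(1 − 767.447259)
= -470.349930/-766.447259 = 0.613676

Final: 0.613676


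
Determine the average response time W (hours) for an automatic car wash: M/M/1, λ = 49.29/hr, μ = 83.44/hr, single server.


W = 1/(μ−λ) = 1/(83.44 − 49.29) = 1/34.15 = 0.02928 hr

Final: 0.02928 hr


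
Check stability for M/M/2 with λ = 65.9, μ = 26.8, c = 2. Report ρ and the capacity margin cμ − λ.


Total capacity cμ = 2·26.8 = 53.60/hr
ρ = λ/(cμ) = 65.9/53.60 = 1.2295
Stable ⇔ ρ < 1: NO
Spare capacity = cμ − λ = 53.60 − 65.9 = -12.30/hr

Final: ρ = 1.2295; unstable; margin = -12.30/hr


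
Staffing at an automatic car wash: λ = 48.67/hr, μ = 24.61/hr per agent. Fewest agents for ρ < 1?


Stability requires cμ > λ ⇔ c > λ/μ.
λ/μ = 48.67/24.61 = 1.9777
Minimum integer c = ⌊1.9777⌋ + 1 = 2
Check: 2·24.61 = 49.22 > 48.67, while 1·24.61 = 24.61 ≤ 48.67

Final: 2 servers


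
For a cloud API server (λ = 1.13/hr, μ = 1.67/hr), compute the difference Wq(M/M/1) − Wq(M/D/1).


ρ = 1.13/1.67 = 0.6766
Wq(M/M/1) = ρ/(μ−λ) = 0.6766/0.5400 = 1.25305 hr
Wq(M/D/1) = ρ/(2(μ−λ)) = 0.62652 hr
Savings = 1.25305 − 0.62652 = 0.62652 hr

Final: 0.62652 hr


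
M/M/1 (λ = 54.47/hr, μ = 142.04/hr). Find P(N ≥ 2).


ρ = 54.47/142.04 = 0.3835
P(N ≥ n) = ρ^n = 0.3835^2 = 0.147060

Final: 0.147060


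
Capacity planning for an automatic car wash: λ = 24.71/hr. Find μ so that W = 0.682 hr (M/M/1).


W = 1/(μ−λ) ⇒ μ − λ = 1/W = 1/0.682 = 1.4663
μ = λ + 1/W = 24.71 + 1.4663 = 26.1763 per hr

Final: 26.1763 /hr


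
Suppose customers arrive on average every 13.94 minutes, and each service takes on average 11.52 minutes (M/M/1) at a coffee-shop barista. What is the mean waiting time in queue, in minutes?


λ = 60/13.94 = 4.3042 /hr
μ = 60/11.52 = 5.2083 /hr
ρ = λ/μ = 4.3042/5.2083 = 0.8264
Wq = ρ/(μ−λ) = 0.8264/(5.2083−4.3042) = 0.91398 hr
In minutes: 0.91398·60 = 54.839 min

Final: 54.839 min


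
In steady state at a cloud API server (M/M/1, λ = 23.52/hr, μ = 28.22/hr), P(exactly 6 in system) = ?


ρ = 23.52/28.22 = 0.8335
P_n = (1−ρ)·ρ^n = (1 − 0.8335)·0.8335^6 = 0.1665·0.335183 = 0.055824

Final: 0.055824


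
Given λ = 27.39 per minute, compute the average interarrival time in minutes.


Mean interarrival time = 1/λ = 1/27.39 minute = 0.03651 minute
In minutes: 0.03651 × 1 = 0.03651 min

Final: 0.03651 min


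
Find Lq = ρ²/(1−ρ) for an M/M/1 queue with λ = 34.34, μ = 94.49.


ρ = 34.34/94.49 = 0.3634
Lq = ρ²/(1−ρ) = 0.1321/0.6366 = 0.2075

Final: 0.2075


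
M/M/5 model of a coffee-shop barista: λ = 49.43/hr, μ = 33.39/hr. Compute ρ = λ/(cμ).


ρ = λ/(cμ) = 49.43/(5·33.39) = 49.43/166.95 = 0.2961

Final: 0.2961


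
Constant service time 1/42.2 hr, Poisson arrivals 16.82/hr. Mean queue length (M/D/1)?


ρ = 16.82/42.2 = 0.3986
M/D/1: Lq = ρ²/(2(1−ρ)) = 0.1589/(2·0.6014) = 0.13207

Final: 0.13207


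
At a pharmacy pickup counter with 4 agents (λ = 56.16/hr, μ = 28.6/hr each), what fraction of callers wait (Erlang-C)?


a = λ/μ = 1.9636; ρ = a/4 = 0.4909
P₀ = 0.135679 (from M/M/c formula)
C(c,a) = [a^c/(c!(1−ρ))]·P₀ = [14.86772/(24·0.5091)]·0.135679
= 1.21685·0.135679 = 0.165101

Final: 0.165101


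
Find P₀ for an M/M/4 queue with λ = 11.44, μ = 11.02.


a = λ/μ = 11.44/11.02 = 1.0381; ρ = a/c = 0.2595
Σ_{k=0}^{3} a^k/k! (terms k=0..3) = 1.00000 + 1.03811 + 0.53884 + 0.18646 = 2.76341
Tail: a^4/(4!(1−ρ)) = 1.16139/(24·0.7405) = 0.06535
P₀ = 1/(2.76341 + 0.06535) = 1/2.82876 = 0.353512

Final: 0.353512


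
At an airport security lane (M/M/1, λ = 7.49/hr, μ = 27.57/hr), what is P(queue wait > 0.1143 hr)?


ρ = 7.49/27.57 = 0.2717
P(Wq > t) = ρ·e^{−(μ−λ)t} = 0.2717·e^{−2.2951}
= 0.2717·0.100747 = 0.027370

Final: 0.027370


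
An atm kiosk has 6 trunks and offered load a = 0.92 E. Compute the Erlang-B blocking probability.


B(c,a) = (a^c/c!) / Σ_{k=0}^{c} a^k/k!
a^6/6! = 0.0008422
Σ terms (k=0..6): 1.00000 + 0.92000 + 0.42320 + 0.12978 + 0.02985 + 0.005492 + 0.0008422 = 2.509166
B = 0.0008422/2.509166 = 0.0003356

Final: 0.0003356


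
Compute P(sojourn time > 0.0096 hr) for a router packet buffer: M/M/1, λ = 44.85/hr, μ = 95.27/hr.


W ~ Exponential(μ−λ) for M/M/1.
μ − λ = 95.27 − 44.85 = 50.4200
P(W > t) = e^{−(μ−λ)t} = e^{−0.4840} = 0.616293

Final: 0.616293


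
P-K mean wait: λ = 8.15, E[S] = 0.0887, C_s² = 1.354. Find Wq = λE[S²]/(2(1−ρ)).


ρ = λ·E[S] = 8.15·0.0887 = 0.7229
E[S²] = E[S]²(1+C_s²) = 0.0887²·(1+1.354) = 0.018521
Wq = λ·E[S²]/(2(1−ρ)) = 8.15·0.018521/(2·0.2771) = 0.27237 hr

Final: 0.27237 hr


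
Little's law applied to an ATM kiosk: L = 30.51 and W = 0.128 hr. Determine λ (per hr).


λ = L/W = 30.51/0.128 = 238.3594 /hr

Final: 238.3594 /hr


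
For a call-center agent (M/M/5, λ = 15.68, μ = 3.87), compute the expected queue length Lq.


a = λ/μ = 4.0517; ρ = a/5 = 0.8103
P₀ = 0.011969
Lq = P₀·a^c·ρ / (c!·(1−ρ)²) = 0.011969·1091.88140·0.8103/(120·0.03597)
= 2.45331

Final: 2.45331


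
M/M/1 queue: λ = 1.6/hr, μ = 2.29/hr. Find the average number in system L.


ρ = λ/μ = 1.6/2.29 = 0.6987
L = ρ/(1−ρ) = 0.6987/(1 − 0.6987) = 0.6987/0.3013 = 2.3188

Final: 2.3188


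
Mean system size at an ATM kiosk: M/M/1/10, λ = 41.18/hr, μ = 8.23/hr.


ρ = 41.18/8.23 = 5.0036
L = ρ[1 − (K+1)ρ^K + Kρ^(K+1)] / [(1−ρ)(1−ρ^(K+1))]
Numerator: 5.0036·(1 − 11·9837054.345756 + 10·49221129.764062) = 1921418274.663448
Denominator: (-4.0036)·(-49221128.764062) = 197063935.938741
L = 1921418274.663448/197063935.938741 = 9.7502

Final: 9.7502


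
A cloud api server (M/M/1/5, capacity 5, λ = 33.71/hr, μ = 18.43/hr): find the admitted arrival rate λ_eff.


ρ = 1.8291; P_K = (1−ρ)ρ^5/(1−ρ^6) = 0.465715
λ_eff = λ(1 − P_K) = 33.71·(1 − 0.465715) = 33.71·0.534285 = 18.0107 /hr

Final: 18.0107 /hr


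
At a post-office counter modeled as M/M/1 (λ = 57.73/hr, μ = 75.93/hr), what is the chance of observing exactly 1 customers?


ρ = 57.73/75.93 = 0.7603
P_n = (1−ρ)·ρ^n = (1 − 0.7603)·0.7603^1 = 0.2397·0.760306 = 0.182241

Final: 0.182241


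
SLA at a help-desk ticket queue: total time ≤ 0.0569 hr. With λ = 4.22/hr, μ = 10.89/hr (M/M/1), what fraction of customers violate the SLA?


W ~ Exponential(μ−λ) for M/M/1.
μ − λ = 10.89 − 4.22 = 6.6700
P(W > t) = e^{−(μ−λ)t} = e^{−0.3795} = 0.684188

Final: 0.684188


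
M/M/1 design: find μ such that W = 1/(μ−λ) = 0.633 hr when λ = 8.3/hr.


W = 1/(μ−λ) ⇒ μ − λ = 1/W = 1/0.633 = 1.5798
μ = λ + 1/W = 8.3 + 1.5798 = 9.8798 per hr

Final: 9.8798 /hr


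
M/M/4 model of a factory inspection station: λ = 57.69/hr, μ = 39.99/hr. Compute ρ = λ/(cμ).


ρ = λ/(cμ) = 57.69/(4·39.99) = 57.69/159.96 = 0.3607

Final: 0.3607


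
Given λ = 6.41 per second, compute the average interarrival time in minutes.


Mean interarrival time = 1/λ = 1/6.41 second = 0.15601 second
In minutes: 0.15601 × 0.0166667 = 0.002600 min

Final: 0.002600 min


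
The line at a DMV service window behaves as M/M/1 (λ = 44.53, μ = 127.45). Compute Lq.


ρ = 44.53/127.45 = 0.3494
Lq = ρ²/(1−ρ) = 0.1221/0.6506 = 0.1876

Final: 0.1876


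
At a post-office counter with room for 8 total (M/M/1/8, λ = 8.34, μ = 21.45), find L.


ρ = 8.34/21.45 = 0.3888
L = ρ[1 − (K+1)ρ^K + Kρ^(K+1)] / [(1−ρ)(1−ρ^(K+1))]
Numerator: 0.3888·(1 − 9·0.0005223 + 8·0.0002031) = 0.387615
Denominator: (0.6112)·(0.999797) = 0.611065
L = 0.387615/0.611065 = 0.6343

Final: 0.6343


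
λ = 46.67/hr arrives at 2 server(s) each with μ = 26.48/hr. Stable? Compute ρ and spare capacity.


Total capacity cμ = 2·26.48 = 52.96/hr
ρ = λ/(cμ) = 46.67/52.96 = 0.8812
Stable ⇔ ρ < 1: YES
Spare capacity = cμ − λ = 52.96 − 46.67 = 6.29/hr

Final: ρ = 0.8812; stable; margin = 6.29/hr


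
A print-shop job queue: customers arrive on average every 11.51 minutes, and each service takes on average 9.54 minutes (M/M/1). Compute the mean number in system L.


λ = 60/11.51 = 5.2129 /hr
μ = 60/9.54 = 6.2893 /hr
ρ = λ/μ = 5.2129/6.2893 = 0.8288
L = ρ/(1−ρ) = 0.8288/0.1712 = 4.8426

Final: 4.8426


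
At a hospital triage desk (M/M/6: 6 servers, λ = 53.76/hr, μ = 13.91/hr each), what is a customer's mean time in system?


a = 3.8648; ρ = 0.6441; P₀ = 0.019438
Lq = P₀·a^c·ρ/(c!(1−ρ)²) = 0.45766
Wq = Lq/λ = 0.45766/53.76 = 0.008513 hr
W = Wq + 1/μ = 0.008513 + 0.07189 = 0.08040 hr

Final: 0.08040 hr


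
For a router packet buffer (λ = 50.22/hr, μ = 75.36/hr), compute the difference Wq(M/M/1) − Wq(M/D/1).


ρ = 50.22/75.36 = 0.6664
Wq(M/M/1) = ρ/(μ−λ) = 0.6664/25.14 = 0.02651 hr
Wq(M/D/1) = ρ/(2(μ−λ)) = 0.01325 hr
Savings = 0.02651 − 0.01325 = 0.01325 hr

Final: 0.01325 hr


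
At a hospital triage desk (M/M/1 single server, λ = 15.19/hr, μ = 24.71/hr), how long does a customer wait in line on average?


ρ = 15.19/24.71 = 0.6147
Wq = ρ/(μ−λ) = 0.6147/(24.71 − 15.19) = 0.6147/9.52 = 0.06457 hr

Final: 0.06457 hr


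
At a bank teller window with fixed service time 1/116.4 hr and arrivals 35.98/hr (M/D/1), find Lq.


ρ = 35.98/116.4 = 0.3091
M/D/1: Lq = ρ²/(2(1−ρ)) = 0.09555/(2·0.6909) = 0.06915

Final: 0.06915


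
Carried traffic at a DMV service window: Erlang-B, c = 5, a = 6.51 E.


B(5,6.51) = 0.394552 (Erlang-B)
Carried load = a(1 − B) = 6.51·(1 − 0.394552) = 6.51·0.605448 = 3.9415 E

Final: 3.9415 Erlangs


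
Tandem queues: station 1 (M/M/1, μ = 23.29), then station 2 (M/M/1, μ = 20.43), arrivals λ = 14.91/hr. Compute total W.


Each node sees arrival rate λ = 14.91/hr (tandem ⇒ throughput preserved).
W₁ = 1/(μ₁−λ) = 1/(23.29−14.91) = 0.11933 hr
W₂ = 1/(μ₂−λ) = 1/(20.43−14.91) = 0.18116 hr
W_total = W₁ + W₂ = 0.11933 + 0.18116 = 0.30049 hr

Final: 0.30049 hr


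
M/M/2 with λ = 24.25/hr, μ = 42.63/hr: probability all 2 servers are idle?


a = λ/μ = 24.25/42.63 = 0.5688; ρ = a/c = 0.2844
Σ_{k=0}^{1} a^k/k! (terms k=0..1) = 1.00000 + 0.56885 = 1.56885
Tail: a^2/(2!(1−ρ)) = 0.32359/(2·0.7156) = 0.22610
P₀ = 1/(1.56885 + 0.22610) = 1/1.79495 = 0.557118

Final: 0.557118


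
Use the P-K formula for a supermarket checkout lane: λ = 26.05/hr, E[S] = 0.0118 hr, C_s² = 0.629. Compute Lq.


ρ = λ·E[S] = 26.05·0.0118 = 0.3074
Lq = ρ²(1+C_s²)/(2(1−ρ)) = 0.09449·(1+0.629)/(2·0.6926)
= 0.09449·1.6290/1.3852 = 0.11112

Final: 0.11112


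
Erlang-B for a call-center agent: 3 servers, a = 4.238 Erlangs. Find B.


B(c,a) = (a^c/c!) / Σ_{k=0}^{c} a^k/k!
a^3/3! = 12.686202
Σ terms (k=0..3): 1.00000 + 4.23800 + 8.98032 + 12.68620 = 26.904524
B = 12.686202/26.904524 = 0.471527

Final: 0.471527


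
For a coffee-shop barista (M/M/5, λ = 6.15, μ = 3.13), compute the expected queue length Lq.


a = λ/μ = 1.9649; ρ = a/5 = 0.3930
P₀ = 0.139227
Lq = P₀·a^c·ρ / (c!·(1−ρ)²) = 0.139227·29.28558·0.3930/(120·0.36848)
= 0.03624

Final: 0.03624


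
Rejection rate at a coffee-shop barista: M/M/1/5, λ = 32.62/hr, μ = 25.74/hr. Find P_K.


ρ = λ/μ = 32.62/25.74 = 1.2673
P_K = (1−ρ)ρ^K/(1−ρ^(K+1)) = (-0.2673·3.268715)/(1 − 4.142404)
= -0.873689/-3.142404 = 0.278032

Final: 0.278032


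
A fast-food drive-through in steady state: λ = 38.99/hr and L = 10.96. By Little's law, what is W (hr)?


W = L/λ = 10.96/38.99 = 0.2811 hr

Final: 0.2811 hr


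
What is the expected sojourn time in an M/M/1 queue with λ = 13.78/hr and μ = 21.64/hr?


W = 1/(μ−λ) = 1/(21.64 − 13.78) = 1/7.86 = 0.1272 hr

Final: 0.1272 hr


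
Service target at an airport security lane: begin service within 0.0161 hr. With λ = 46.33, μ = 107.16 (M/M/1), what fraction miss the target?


ρ = 46.33/107.16 = 0.4323
P(Wq > t) = ρ·e^{−(μ−λ)t} = 0.4323·e^{−0.9794}
= 0.4323·0.375550 = 0.162367

Final: 0.162367


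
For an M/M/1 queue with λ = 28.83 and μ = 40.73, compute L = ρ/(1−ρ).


ρ = λ/μ = 28.83/40.73 = 0.7078
L = ρ/(1−ρ) = 0.7078/(1 − 0.7078) = 0.7078/0.2922 = 2.4227

Final: 2.4227


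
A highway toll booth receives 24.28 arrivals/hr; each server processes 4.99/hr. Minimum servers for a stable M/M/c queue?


Stability requires cμ > λ ⇔ c > λ/μ.
λ/μ = 24.28/4.99 = 4.8657
Minimum integer c = ⌊4.8657⌋ + 1 = 5
Check: 5·4.99 = 24.95 > 24.28, while 4·4.99 = 19.96 ≤ 24.28

Final: 5 servers


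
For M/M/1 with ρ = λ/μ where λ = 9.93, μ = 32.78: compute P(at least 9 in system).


ρ = 9.93/32.78 = 0.3029
P(N ≥ n) = ρ^n = 0.3029^9 = 0.00002148

Final: 0.00002148


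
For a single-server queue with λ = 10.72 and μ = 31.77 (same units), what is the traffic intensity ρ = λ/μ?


ρ = λ/μ = 10.72/31.77 = 0.3374

Final: 0.3374


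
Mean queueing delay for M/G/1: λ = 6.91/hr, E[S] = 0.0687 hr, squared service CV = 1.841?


ρ = λ·E[S] = 6.91·0.0687 = 0.4747
E[S²] = E[S]²(1+C_s²) = 0.0687²·(1+1.841) = 0.013409
Wq = λ·E[S²]/(2(1−ρ)) = 6.91·0.013409/(2·0.5253) = 0.08819 hr

Final: 0.08819 hr


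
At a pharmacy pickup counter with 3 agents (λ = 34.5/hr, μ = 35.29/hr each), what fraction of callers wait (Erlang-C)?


a = λ/μ = 0.9776; ρ = a/3 = 0.3259
P₀ = 0.372235 (from M/M/c formula)
C(c,a) = [a^c/(c!(1−ρ))]·P₀ = [0.93433/(6·0.6741)]·0.372235
= 0.23100·0.372235 = 0.085985

Final: 0.085985


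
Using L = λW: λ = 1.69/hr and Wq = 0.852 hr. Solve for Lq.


Lq = λWq = 1.69·0.852 = 1.4399

Final: 1.4399


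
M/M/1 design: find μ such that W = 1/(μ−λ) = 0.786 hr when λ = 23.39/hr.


W = 1/(μ−λ) ⇒ μ − λ = 1/W = 1/0.786 = 1.2723
μ = λ + 1/W = 23.39 + 1.2723 = 24.6623 per hr

Final: 24.6623 /hr


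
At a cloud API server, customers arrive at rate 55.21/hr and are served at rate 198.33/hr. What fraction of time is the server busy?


ρ = λ/μ = 55.21/198.33 = 0.2784

Final: 0.2784


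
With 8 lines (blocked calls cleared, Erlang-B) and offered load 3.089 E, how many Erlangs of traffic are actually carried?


B(8,3.089) = 0.009408 (Erlang-B)
Carried load = a(1 − B) = 3.089·(1 − 0.009408) = 3.089·0.990592 = 3.0599 E

Final: 3.0599 Erlangs


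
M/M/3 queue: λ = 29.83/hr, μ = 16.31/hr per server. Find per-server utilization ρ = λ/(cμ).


ρ = λ/(cμ) = 29.83/(3·16.31) = 29.83/48.93 = 0.6096

Final: 0.6096


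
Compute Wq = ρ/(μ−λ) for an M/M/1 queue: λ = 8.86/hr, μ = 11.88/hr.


ρ = 8.86/11.88 = 0.7458
Wq = ρ/(μ−λ) = 0.7458/(11.88 − 8.86) = 0.7458/3.02 = 0.2470 hr

Final: 0.2470 hr


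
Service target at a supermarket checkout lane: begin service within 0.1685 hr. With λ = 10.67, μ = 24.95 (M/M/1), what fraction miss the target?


ρ = 10.67/24.95 = 0.4277
P(Wq > t) = ρ·e^{−(μ−λ)t} = 0.4277·e^{−2.4062}
= 0.4277·0.090159 = 0.038557

Final: 0.038557


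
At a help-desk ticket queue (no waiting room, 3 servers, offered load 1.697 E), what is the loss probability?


B(c,a) = (a^c/c!) / Σ_{k=0}^{c} a^k/k!
a^3/3! = 0.814506
Σ terms (k=0..3): 1.00000 + 1.69700 + 1.43990 + 0.81451 = 4.951410
B = 0.814506/4.951410 = 0.164500

Final: 0.164500


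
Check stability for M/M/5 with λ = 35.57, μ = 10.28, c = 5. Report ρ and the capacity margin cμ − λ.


Total capacity cμ = 5·10.28 = 51.40/hr
ρ = λ/(cμ) = 35.57/51.40 = 0.6920
Stable ⇔ ρ < 1: YES
Spare capacity = cμ − λ = 51.40 − 35.57 = 15.83/hr

Final: ρ = 0.6920; stable; margin = 15.83/hr


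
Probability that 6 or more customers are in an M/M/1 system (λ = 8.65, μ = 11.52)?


ρ = 8.65/11.52 = 0.7509
P(N ≥ n) = ρ^n = 0.7509^6 = 0.179218

Final: 0.179218


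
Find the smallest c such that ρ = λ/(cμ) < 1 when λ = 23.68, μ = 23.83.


Stability requires cμ > λ ⇔ c > λ/μ.
λ/μ = 23.68/23.83 = 0.9937
Minimum integer c = ⌊0.9937⌋ + 1 = 1
Check: 1·23.83 = 23.83 > 23.68, while 0·23.83 = 0.00 ≤ 23.68

Final: 1 servers


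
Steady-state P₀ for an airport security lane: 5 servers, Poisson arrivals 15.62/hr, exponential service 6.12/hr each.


a = λ/μ = 15.62/6.12 = 2.5523; ρ = a/c = 0.5105
Σ_{k=0}^{4} a^k/k! (terms k=0..4) = 1.00000 + 2.55229 + 3.25709 + 2.77101 + 1.76810 = 11.34848
Tail: a^5/(5!(1−ρ)) = 108.30488/(120·0.4895) = 1.84364
P₀ = 1/(11.34848 + 1.84364) = 1/13.19212 = 0.075803

Final: 0.075803


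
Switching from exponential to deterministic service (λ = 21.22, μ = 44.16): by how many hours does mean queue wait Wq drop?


ρ = 21.22/44.16 = 0.4805
Wq(M/M/1) = ρ/(μ−λ) = 0.4805/22.94 = 0.02095 hr
Wq(M/D/1) = ρ/(2(μ−λ)) = 0.01047 hr
Savings = 0.02095 − 0.01047 = 0.01047 hr

Final: 0.01047 hr


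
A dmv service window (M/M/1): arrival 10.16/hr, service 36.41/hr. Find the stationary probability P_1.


ρ = 10.16/36.41 = 0.2790
P_n = (1−ρ)·ρ^n = (1 − 0.2790)·0.2790^1 = 0.7210·0.279044 = 0.201179

Final: 0.201179


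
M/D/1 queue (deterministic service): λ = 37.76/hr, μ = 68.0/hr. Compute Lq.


ρ = 37.76/68.0 = 0.5553
M/D/1: Lq = ρ²/(2(1−ρ)) = 0.3084/(2·0.4447) = 0.34669

Final: 0.34669


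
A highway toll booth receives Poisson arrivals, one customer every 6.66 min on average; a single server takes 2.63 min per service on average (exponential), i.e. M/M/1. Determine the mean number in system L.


λ = 60/6.66 = 9.0090 /hr
μ = 60/2.63 = 22.8137 /hr
ρ = λ/μ = 9.0090/22.8137 = 0.3949
L = ρ/(1−ρ) = 0.3949/0.6051 = 0.6526

Final: 0.6526


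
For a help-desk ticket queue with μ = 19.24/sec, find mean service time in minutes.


Mean service time = 1/μ = 1/19.24 second = 0.05198 second
In minutes: 0.05198 × 0.0166667 = 0.0008663 min

Final: 0.0008663 min


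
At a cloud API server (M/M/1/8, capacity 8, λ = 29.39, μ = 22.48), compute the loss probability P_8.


ρ = λ/μ = 29.39/22.48 = 1.3074
P_K = (1−ρ)ρ^K/(1−ρ^(K+1)) = (-0.3074·8.535446)/(1 − 11.159109)
= -2.623663/-10.159109 = 0.258257

Final: 0.258257
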